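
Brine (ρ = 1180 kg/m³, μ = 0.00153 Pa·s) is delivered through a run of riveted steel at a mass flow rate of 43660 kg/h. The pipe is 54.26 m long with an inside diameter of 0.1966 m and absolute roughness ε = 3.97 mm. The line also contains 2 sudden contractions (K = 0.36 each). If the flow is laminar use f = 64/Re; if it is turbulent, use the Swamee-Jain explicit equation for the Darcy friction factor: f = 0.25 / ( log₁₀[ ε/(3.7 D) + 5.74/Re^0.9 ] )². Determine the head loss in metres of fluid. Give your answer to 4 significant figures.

h_f ≈ 0.08473 m

ṁ = 43660 kg/h = 43660/3600 = 12.13 kg/s.
A = πD²/4 = π(0.1966)²/4 = 0.03036 m²; mean velocity V = ṁ/(ρA) = 12.13/(1180 · 0.03036) = 0.3386 m/s.
Reynolds number Re = ρVD/μ = 1180 · 0.3386 · 0.1966 / 0.00153 = 5.134e+04.
Re > 4000 → turbulent. Relative roughness ε/D = 0.00397/0.1966 = 0.0202. Swamee-Jain: f = 0.25/(log₁₀[0.0202/3.7 + 5.74/5.134e+04^0.9])² = 0.25/(log₁₀[0.00546 + 0.000331])² = 0.25/(-2.237)² = 0.04994.
Total minor-loss coefficient ΣK = 2·0.36 = 0.72.
ΔP = [f·L/D + ΣK]·(ρV²/2) = [0.04994·54.26/0.1966 + 0.72]·(1180·0.3386²/2) = [13.78 + 0.72]·67.63 = 980.8 Pa.
Head loss h_f = ΔP/(ρg) = 980.8/(1180·9.81) = 0.08473 m.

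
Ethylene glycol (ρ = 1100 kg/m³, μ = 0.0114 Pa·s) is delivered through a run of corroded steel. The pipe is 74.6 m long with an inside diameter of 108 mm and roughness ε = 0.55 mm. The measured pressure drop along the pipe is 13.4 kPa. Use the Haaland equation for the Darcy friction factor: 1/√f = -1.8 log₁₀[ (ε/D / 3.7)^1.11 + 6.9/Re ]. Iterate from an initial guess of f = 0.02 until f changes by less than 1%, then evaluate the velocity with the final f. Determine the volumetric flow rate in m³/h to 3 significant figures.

Q ≈ 32.0 m³/h

Rearranging Darcy-Weisbach: V = √(2·ΔP·D/(f·L·ρ)). With ε/D = 0.00055/0.108 = 0.00509, iterate starting from f = 0.02:
  f = 0.02 → V = √(2·1.34e+04·0.108/(0.02·74.6·1100)) = 1.328 m/s; Re = ρVD/μ = 1.384e+04; f → 0.03587
  f = 0.03587 → V = 0.9917 m/s; Re = 1.033e+04; f → 0.03735
  f = 0.03735 → V = 0.9718 m/s; Re = 1.013e+04; f → 0.03746
Converged (Δf/f < 1%). With the final f = 0.03746: V = √(2·1.34e+04·0.108/(0.03746·74.6·1100)) = 0.9703 m/s.
Q = V·A = 0.9703·(π/4·0.108²) = 0.008889 m³/s = 32.0 m³/h.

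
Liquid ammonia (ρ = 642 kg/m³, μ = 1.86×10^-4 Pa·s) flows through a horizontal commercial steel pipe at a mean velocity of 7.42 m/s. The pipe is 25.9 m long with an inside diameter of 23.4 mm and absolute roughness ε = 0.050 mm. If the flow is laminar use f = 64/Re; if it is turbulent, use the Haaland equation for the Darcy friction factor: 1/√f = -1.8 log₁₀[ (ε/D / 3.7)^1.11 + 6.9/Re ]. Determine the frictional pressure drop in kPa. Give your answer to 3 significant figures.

ΔP ≈ 472 kPa

Reynolds number Re = ρVD/μ = 642 · 7.42 · 0.0234 / 0.000186 = 5.993e+05.
Re > 4000 → turbulent. Relative roughness ε/D = 5e-05/0.0234 = 0.00214. Haaland: 1/√f = -1.8 log₁₀[(0.00214/3.7)^1.11 + 6.9/5.993e+05] = -1.8 log₁₀[0.000254 + 1.15e-05] = 6.436, so f = 0.02414.
Darcy-Weisbach: ΔP = f(L/D)(ρV²/2) = 0.02414·(25.9/0.0234)·(642·7.42²/2) = 0.02414·1107·1.767e+04 = 4.723e+05 Pa.
ΔP = 4.723e+05 Pa = 472 kPa.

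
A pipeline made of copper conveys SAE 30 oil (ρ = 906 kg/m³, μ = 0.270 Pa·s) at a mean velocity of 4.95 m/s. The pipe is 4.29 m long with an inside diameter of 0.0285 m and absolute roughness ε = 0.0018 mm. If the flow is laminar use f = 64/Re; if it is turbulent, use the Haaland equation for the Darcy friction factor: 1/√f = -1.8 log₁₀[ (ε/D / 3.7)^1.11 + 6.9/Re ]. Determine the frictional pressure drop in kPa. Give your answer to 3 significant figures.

ΔP ≈ 226 kPa

Reynolds number Re = ρVD/μ = 906 · 4.95 · 0.0285 / 0.27 = 473.4.
Re < 2300 → laminar flow, so f = 64/Re = 64/473.4 = 0.1352 (the turbulent correlation is not needed).
Darcy-Weisbach: ΔP = f(L/D)(ρV²/2) = 0.1352·(4.29/0.0285)·(906·4.95²/2) = 0.1352·150.5·1.11e+04 = 2.259e+05 Pa.
ΔP = 2.259e+05 Pa = 226 kPa.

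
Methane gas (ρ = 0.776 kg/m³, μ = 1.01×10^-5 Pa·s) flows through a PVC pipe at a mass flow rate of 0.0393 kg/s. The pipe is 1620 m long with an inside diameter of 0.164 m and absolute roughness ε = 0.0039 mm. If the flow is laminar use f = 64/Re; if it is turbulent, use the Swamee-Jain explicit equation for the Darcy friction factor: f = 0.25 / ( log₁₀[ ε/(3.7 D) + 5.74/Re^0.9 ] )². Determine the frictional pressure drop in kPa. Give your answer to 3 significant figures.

ΔP ≈ 0.516 kPa

A = πD²/4 = π(0.164)²/4 = 0.02112 m²; mean velocity V = ṁ/(ρA) = 0.0393/(0.776 · 0.02112) = 2.397 m/s.
Reynolds number Re = ρVD/μ = 0.776 · 2.397 · 0.164 / 1.01e-05 = 3.021e+04.
Re > 4000 → turbulent. Relative roughness ε/D = 3.9e-06/0.164 = 2.38e-05. Swamee-Jain: f = 0.25/(log₁₀[2.38e-05/3.7 + 5.74/3.021e+04^0.9])² = 0.25/(log₁₀[6.43e-06 + 0.000533])² = 0.25/(-3.268)² = 0.02341.
Darcy-Weisbach: ΔP = f(L/D)(ρV²/2) = 0.02341·(1620/0.164)·(0.776·2.397²/2) = 0.02341·9878·2.23 = 515.7 Pa.
ΔP = 515.7 Pa = 0.516 kPa.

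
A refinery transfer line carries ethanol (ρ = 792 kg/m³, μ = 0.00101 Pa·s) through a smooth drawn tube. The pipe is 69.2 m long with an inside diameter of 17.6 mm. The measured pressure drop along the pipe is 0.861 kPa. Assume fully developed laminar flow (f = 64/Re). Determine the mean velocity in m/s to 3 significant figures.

For laminar flow, f = 64/Re with Re = ρVD/μ, so Darcy-Weisbach reduces to ΔP = 32μLV/D². Solving for V: V = ΔP·D²/(32μL) = 861·(0.0176)²/(32·0.00101·69.2) = 0.1192 m/s.
Check: Re = ρVD/μ = 792·0.1192·0.0176/0.00101 = 1646 < 2300, so the laminar assumption holds.

V ≈ 0.119 m/s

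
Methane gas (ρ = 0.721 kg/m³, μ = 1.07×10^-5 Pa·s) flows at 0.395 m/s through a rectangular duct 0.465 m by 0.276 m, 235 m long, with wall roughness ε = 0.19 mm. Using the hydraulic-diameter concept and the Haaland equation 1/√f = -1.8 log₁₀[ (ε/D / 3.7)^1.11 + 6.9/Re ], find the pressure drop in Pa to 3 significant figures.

ΔP ≈ 1.23 Pa

Hydraulic diameter D_h = 4A/P = 4·(0.465·0.276)/(2·(0.465+0.276)) = 0.5134/1.482 = 0.3464 m.
Re = ρVD_h/μ = 0.721·0.395·0.3464/1.07e-05 = 9220.
ε/D_h = 0.00019/0.3464 = 0.000549; Haaland gives 1/√f = -1.8 log₁₀[5.62e-05+0.000748] = 5.57, so f = 0.03223.
ΔP = f(L/D_h)(ρV²/2) = 0.03223·235/0.3464·0.05625 = 1.23 Pa.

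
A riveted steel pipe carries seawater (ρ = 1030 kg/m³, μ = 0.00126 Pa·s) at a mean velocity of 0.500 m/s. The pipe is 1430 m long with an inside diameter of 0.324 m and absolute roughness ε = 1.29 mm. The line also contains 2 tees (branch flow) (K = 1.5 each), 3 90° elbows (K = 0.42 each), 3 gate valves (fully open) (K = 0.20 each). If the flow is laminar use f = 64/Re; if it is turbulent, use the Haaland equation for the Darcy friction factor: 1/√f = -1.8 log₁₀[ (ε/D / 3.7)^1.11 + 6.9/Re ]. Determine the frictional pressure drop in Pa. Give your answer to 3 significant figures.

ΔP ≈ 17200 Pa

Reynolds number Re = ρVD/μ = 1030 · 0.5 · 0.324 / 0.00126 = 1.324e+05.
Re > 4000 → turbulent. Relative roughness ε/D = 0.00129/0.324 = 0.00398. Haaland: 1/√f = -1.8 log₁₀[(0.00398/3.7)^1.11 + 6.9/1.324e+05] = -1.8 log₁₀[0.000507 + 5.21e-05] = 5.854, so f = 0.02918.
Total minor-loss coefficient ΣK = 2·1.5 + 3·0.42 + 3·0.2 = 4.86.
ΔP = [f·L/D + ΣK]·(ρV²/2) = [0.02918·1430/0.324 + 4.86]·(1030·0.5²/2) = [128.8 + 4.86]·128.8 = 1.721e+04 Pa.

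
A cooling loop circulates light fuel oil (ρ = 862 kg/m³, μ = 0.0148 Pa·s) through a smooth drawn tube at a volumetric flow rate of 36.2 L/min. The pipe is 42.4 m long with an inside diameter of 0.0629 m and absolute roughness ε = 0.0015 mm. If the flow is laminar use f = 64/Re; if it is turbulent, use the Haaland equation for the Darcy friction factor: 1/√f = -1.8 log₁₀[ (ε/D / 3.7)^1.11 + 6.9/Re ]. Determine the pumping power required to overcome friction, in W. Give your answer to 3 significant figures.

P ≈ 0.595 W

Q = 36.2 L/min = 36.2/60000 = 0.0006033 m³/s.
Cross-sectional area A = πD²/4 = π(0.0629)²/4 = 0.003107 m²; mean velocity V = Q/A = 0.0006033/0.003107 = 0.1942 m/s.
Reynolds number Re = ρVD/μ = 862 · 0.1942 · 0.0629 / 0.0148 = 711.3.
Re < 2300 → laminar flow, so f = 64/Re = 64/711.3 = 0.08997 (the turbulent correlation is not needed).
Darcy-Weisbach: ΔP = f(L/D)(ρV²/2) = 0.08997·(42.4/0.0629)·(862·0.1942²/2) = 0.08997·674.1·16.25 = 985.5 Pa.
Pumping power P = QΔP = 0.0006033·985.5 = 0.5946 W = 0.595 W.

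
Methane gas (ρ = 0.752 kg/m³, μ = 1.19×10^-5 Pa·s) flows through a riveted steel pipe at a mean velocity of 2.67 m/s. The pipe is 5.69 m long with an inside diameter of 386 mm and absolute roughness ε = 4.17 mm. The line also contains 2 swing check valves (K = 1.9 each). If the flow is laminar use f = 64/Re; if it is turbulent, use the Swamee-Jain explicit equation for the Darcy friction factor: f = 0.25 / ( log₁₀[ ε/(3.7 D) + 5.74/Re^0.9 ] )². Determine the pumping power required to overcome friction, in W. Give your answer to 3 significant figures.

Reynolds number Re = ρVD/μ = 0.752 · 2.67 · 0.386 / 1.19e-05 = 6.513e+04.
Re > 4000 → turbulent. Relative roughness ε/D = 0.00417/0.386 = 0.0108. Swamee-Jain: f = 0.25/(log₁₀[0.0108/3.7 + 5.74/6.513e+04^0.9])² = 0.25/(log₁₀[0.00292 + 0.000267])² = 0.25/(-2.497)² = 0.04011.
Total minor-loss coefficient ΣK = 2·1.9 = 3.8.
ΔP = [f·L/D + ΣK]·(ρV²/2) = [0.04011·5.69/0.386 + 3.8]·(0.752·2.67²/2) = [0.5912 + 3.8]·2.68 = 11.77 Pa.
Q = V·A = 2.67·0.117 = 0.3124 m³/s.
Pumping power P = QΔP = 0.3124·11.77 = 3.678 W = 3.68 W.

P ≈ 3.68 W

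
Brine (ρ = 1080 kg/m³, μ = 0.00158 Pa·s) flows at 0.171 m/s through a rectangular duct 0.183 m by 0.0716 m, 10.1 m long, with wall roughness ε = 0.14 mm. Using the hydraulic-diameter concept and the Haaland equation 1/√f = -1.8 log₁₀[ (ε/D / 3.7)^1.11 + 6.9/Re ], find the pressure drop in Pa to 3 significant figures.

Hydraulic diameter D_h = 4A/P = 4·(0.183·0.0716)/(2·(0.183+0.0716)) = 0.05241/0.5092 = 0.1029 m.
Re = ρVD_h/μ = 1080·0.171·0.1029/0.00158 = 1.203e+04.
ε/D_h = 0.00014/0.1029 = 0.00136; Haaland gives 1/√f = -1.8 log₁₀[0.000154+0.000574] = 5.649, so f = 0.03134.
ΔP = f(L/D_h)(ρV²/2) = 0.03134·10.1/0.1029·15.79 = 48.56 Pa.

ΔP ≈ 48.6 Pa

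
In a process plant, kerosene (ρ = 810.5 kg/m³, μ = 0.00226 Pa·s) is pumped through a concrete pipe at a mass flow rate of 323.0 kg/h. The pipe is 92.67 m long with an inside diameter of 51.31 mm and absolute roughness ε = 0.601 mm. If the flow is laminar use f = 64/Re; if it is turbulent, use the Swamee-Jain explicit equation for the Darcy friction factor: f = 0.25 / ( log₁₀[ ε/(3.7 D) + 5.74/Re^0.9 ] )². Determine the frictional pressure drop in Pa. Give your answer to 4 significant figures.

ṁ = 323.0 kg/h = 323.0/3600 = 0.08972 kg/s.
A = πD²/4 = π(0.05131)²/4 = 0.002068 m²; mean velocity V = ṁ/(ρA) = 0.08972/(810.5 · 0.002068) = 0.05354 m/s.
Reynolds number Re = ρVD/μ = 810.5 · 0.05354 · 0.05131 / 0.00226 = 985.1.
Re < 2300 → laminar flow, so f = 64/Re = 64/985.1 = 0.06497 (the turbulent correlation is not needed).
Darcy-Weisbach: ΔP = f(L/D)(ρV²/2) = 0.06497·(92.67/0.05131)·(810.5·0.05354²/2) = 0.06497·1806·1.162 = 136.3 Pa.

ΔP ≈ 136.3 Pa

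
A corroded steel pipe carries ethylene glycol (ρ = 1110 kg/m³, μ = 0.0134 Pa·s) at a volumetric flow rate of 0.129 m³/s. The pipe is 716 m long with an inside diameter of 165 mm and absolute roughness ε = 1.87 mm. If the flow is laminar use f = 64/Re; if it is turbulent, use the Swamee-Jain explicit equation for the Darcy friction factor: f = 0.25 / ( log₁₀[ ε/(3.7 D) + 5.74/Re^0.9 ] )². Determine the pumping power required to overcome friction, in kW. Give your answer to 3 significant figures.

Cross-sectional area A = πD²/4 = π(0.165)²/4 = 0.02138 m²; mean velocity V = Q/A = 0.129/0.02138 = 6.033 m/s.
Reynolds number Re = ρVD/μ = 1110 · 6.033 · 0.165 / 0.0134 = 8.246e+04.
Re > 4000 → turbulent. Relative roughness ε/D = 0.00187/0.165 = 0.0113. Swamee-Jain: f = 0.25/(log₁₀[0.0113/3.7 + 5.74/8.246e+04^0.9])² = 0.25/(log₁₀[0.00306 + 0.000216])² = 0.25/(-2.484)² = 0.04051.
Darcy-Weisbach: ΔP = f(L/D)(ρV²/2) = 0.04051·(716/0.165)·(1110·6.033²/2) = 0.04051·4339·2.02e+04 = 3.551e+06 Pa.
Pumping power P = QΔP = 0.129·3.551e+06 = 458100 W = 458 kW.

P ≈ 458 kW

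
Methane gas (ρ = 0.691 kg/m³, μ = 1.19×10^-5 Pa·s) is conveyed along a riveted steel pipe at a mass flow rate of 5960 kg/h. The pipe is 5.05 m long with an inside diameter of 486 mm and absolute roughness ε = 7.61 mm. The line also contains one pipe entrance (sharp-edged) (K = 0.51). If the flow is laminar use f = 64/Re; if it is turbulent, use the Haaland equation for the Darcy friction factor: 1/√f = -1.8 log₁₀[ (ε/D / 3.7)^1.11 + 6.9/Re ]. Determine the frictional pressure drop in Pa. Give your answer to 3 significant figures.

ṁ = 5960 kg/h = 5960/3600 = 1.656 kg/s.
A = πD²/4 = π(0.486)²/4 = 0.1855 m²; mean velocity V = ṁ/(ρA) = 1.656/(0.691 · 0.1855) = 12.92 m/s.
Reynolds number Re = ρVD/μ = 0.691 · 12.92 · 0.486 / 1.19e-05 = 3.645e+05.
Re > 4000 → turbulent. Relative roughness ε/D = 0.00761/0.486 = 0.0157. Haaland: 1/√f = -1.8 log₁₀[(0.0157/3.7)^1.11 + 6.9/3.645e+05] = -1.8 log₁₀[0.00232 + 1.89e-05] = 4.736, so f = 0.04459.
Total minor-loss coefficient ΣK = 1·0.51 = 0.51.
ΔP = [f·L/D + ΣK]·(ρV²/2) = [0.04459·5.05/0.486 + 0.51]·(0.691·12.92²/2) = [0.4633 + 0.51]·57.63 = 56.09 Pa.

ΔP ≈ 56.1 Pa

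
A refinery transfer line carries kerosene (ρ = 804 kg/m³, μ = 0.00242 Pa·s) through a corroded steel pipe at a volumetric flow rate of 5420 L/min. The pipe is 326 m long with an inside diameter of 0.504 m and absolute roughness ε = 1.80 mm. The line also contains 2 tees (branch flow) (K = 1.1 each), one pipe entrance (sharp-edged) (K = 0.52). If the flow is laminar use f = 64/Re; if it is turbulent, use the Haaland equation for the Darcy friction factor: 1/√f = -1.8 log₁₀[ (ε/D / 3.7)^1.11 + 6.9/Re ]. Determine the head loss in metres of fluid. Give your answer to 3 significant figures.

h_f ≈ 0.224 m

Q = 5420 L/min = 5420/60000 = 0.09033 m³/s.
Cross-sectional area A = πD²/4 = π(0.504)²/4 = 0.1995 m²; mean velocity V = Q/A = 0.09033/0.1995 = 0.4528 m/s.
Reynolds number Re = ρVD/μ = 804 · 0.4528 · 0.504 / 0.00242 = 7.582e+04.
Re > 4000 → turbulent. Relative roughness ε/D = 0.0018/0.504 = 0.00357. Haaland: 1/√f = -1.8 log₁₀[(0.00357/3.7)^1.11 + 6.9/7.582e+04] = -1.8 log₁₀[0.00045 + 9.1e-05] = 5.881, so f = 0.02892.
Total minor-loss coefficient ΣK = 2·1.1 + 1·0.52 = 2.72.
ΔP = [f·L/D + ΣK]·(ρV²/2) = [0.02892·326/0.504 + 2.72]·(804·0.4528²/2) = [18.7 + 2.72]·82.42 = 1766 Pa.
Head loss h_f = ΔP/(ρg) = 1766/(804·9.81) = 0.224 m.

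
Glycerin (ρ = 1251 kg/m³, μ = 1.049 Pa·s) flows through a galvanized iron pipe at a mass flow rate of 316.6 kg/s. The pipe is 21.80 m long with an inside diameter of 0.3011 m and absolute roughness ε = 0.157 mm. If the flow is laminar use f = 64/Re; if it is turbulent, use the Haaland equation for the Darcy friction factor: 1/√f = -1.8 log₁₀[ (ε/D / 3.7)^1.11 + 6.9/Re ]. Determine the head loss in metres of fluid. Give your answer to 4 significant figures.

A = πD²/4 = π(0.3011)²/4 = 0.07121 m²; mean velocity V = ṁ/(ρA) = 316.6/(1251 · 0.07121) = 3.554 m/s.
Reynolds number Re = ρVD/μ = 1251 · 3.554 · 0.3011 / 1.05 = 1276.
Re < 2300 → laminar flow, so f = 64/Re = 64/1276 = 0.05015 (the turbulent correlation is not needed).
Darcy-Weisbach: ΔP = f(L/D)(ρV²/2) = 0.05015·(21.8/0.3011)·(1251·3.554²/2) = 0.05015·72.4·7902 = 2.869e+04 Pa.
Head loss h_f = ΔP/(ρg) = 2.869e+04/(1251·9.81) = 2.338 m.

h_f ≈ 2.338 m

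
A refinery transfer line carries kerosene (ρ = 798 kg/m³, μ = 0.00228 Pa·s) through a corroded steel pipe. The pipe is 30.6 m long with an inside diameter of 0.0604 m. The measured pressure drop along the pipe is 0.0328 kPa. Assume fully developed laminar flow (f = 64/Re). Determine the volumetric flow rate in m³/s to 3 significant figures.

For laminar flow, f = 64/Re with Re = ρVD/μ, so Darcy-Weisbach reduces to ΔP = 32μLV/D². Solving for V: V = ΔP·D²/(32μL) = 32.8·(0.0604)²/(32·0.00228·30.6) = 0.0536 m/s.
Check: Re = ρVD/μ = 798·0.0536·0.0604/0.00228 = 1133 < 2300, so the laminar assumption holds.
Q = V·A = 0.0536·(π/4·0.0604²) = 0.0001536 m³/s = 1.54×10^-4 m³/s.

Q ≈ 1.54×10^-4 m³/s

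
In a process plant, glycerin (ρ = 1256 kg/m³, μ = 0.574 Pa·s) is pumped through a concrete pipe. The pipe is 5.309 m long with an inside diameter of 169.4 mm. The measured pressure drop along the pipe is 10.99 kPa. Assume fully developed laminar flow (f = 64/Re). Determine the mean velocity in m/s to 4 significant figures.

For laminar flow, f = 64/Re with Re = ρVD/μ, so Darcy-Weisbach reduces to ΔP = 32μLV/D². Solving for V: V = ΔP·D²/(32μL) = 1.099e+04·(0.1694)²/(32·0.574·5.309) = 3.234 m/s.
Check: Re = ρVD/μ = 1256·3.234·0.1694/0.574 = 1199 < 2300, so the laminar assumption holds.

V ≈ 3.234 m/s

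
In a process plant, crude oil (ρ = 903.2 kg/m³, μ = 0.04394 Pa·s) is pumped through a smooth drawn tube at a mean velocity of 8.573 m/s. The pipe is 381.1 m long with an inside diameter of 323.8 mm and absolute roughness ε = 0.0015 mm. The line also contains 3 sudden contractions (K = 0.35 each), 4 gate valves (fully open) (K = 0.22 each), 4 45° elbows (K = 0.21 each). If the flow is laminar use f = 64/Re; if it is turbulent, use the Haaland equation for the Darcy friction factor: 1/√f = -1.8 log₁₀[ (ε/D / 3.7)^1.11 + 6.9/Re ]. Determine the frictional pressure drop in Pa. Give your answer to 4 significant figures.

ΔP ≈ 878000 Pa

Reynolds number Re = ρVD/μ = 903.2 · 8.573 · 0.3238 / 0.0439 = 5.706e+04.
Re > 4000 → turbulent. Relative roughness ε/D = 1.5e-06/0.3238 = 4.63e-06. Haaland: 1/√f = -1.8 log₁₀[(4.63e-06/3.7)^1.11 + 6.9/5.706e+04] = -1.8 log₁₀[2.81e-07 + 0.000121] = 7.05, so f = 0.02012.
Total minor-loss coefficient ΣK = 3·0.35 + 4·0.22 + 4·0.21 = 2.77.
ΔP = [f·L/D + ΣK]·(ρV²/2) = [0.02012·381.1/0.3238 + 2.77]·(903.2·8.573²/2) = [23.68 + 2.77]·3.319e+04 = 8.78e+05 Pa.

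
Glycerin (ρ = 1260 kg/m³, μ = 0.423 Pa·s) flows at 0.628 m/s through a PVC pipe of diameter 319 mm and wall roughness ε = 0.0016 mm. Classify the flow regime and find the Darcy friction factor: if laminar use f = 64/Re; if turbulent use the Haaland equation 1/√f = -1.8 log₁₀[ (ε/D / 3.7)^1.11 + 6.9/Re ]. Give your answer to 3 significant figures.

f ≈ 0.107

Re = ρVD/μ = 1260·0.628·0.319/0.423 = 596.7.
Re < 2300 → laminar, so f = 64/Re = 0.1073 (roughness is irrelevant in laminar flow).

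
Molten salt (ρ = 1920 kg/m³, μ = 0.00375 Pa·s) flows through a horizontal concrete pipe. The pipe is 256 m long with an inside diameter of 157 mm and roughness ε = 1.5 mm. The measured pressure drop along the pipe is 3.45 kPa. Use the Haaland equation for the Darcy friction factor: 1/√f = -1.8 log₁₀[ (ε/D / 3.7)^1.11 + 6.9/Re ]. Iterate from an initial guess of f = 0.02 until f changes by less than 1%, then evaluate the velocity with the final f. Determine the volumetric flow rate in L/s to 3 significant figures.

Rearranging Darcy-Weisbach: V = √(2·ΔP·D/(f·L·ρ)). With ε/D = 0.0015/0.157 = 0.00955, iterate starting from f = 0.02:
  f = 0.02 → V = √(2·3450·0.157/(0.02·256·1920)) = 0.332 m/s; Re = ρVD/μ = 2.668e+04; f → 0.03948
  f = 0.03948 → V = 0.2363 m/s; Re = 1.899e+04; f → 0.04027
  f = 0.04027 → V = 0.234 m/s; Re = 1.881e+04; f → 0.04029
Converged (Δf/f < 1%). With the final f = 0.04029: V = √(2·3450·0.157/(0.04029·256·1920)) = 0.2339 m/s.
Q = V·A = 0.2339·(π/4·0.157²) = 0.004528 m³/s = 4.53 L/s.

Q ≈ 4.53 L/s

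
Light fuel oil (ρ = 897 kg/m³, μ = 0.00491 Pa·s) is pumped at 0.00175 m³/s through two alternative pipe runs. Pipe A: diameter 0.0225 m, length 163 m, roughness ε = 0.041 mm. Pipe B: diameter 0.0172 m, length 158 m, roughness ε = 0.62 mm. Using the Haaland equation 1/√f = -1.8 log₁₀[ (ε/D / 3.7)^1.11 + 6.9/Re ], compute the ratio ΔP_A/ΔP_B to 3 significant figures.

Pipe A: V = Q/A = 0.00175/0.0003976 = 4.401 m/s; Re = 1.809e+04; ε/D = 0.00182; Haaland → f = 0.02966; ΔP_A = f(L/D)(ρV²/2) = 1.867e+06 Pa.
Pipe B: V = Q/A = 0.00175/0.0002324 = 7.532 m/s; Re = 2.367e+04; ε/D = 0.036; Haaland → f = 0.06311; ΔP_B = f(L/D)(ρV²/2) = 1.475e+07 Pa.
ΔP_A/ΔP_B = 1.867e+06/1.475e+07 = 0.127.

ΔP_A/ΔP_B ≈ 0.127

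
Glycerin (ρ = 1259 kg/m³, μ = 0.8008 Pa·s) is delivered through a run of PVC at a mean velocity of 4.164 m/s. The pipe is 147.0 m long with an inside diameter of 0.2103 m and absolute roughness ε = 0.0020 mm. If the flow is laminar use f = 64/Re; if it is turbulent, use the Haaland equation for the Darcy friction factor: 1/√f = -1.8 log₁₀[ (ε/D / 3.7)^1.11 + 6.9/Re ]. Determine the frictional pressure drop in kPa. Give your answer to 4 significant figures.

ΔP ≈ 354.7 kPa

Reynolds number Re = ρVD/μ = 1259 · 4.164 · 0.2103 / 0.801 = 1377.
Re < 2300 → laminar flow, so f = 64/Re = 64/1377 = 0.04649 (the turbulent correlation is not needed).
Darcy-Weisbach: ΔP = f(L/D)(ρV²/2) = 0.04649·(147/0.2103)·(1259·4.164²/2) = 0.04649·699·1.091e+04 = 3.547e+05 Pa.
ΔP = 3.547e+05 Pa = 354.7 kPa.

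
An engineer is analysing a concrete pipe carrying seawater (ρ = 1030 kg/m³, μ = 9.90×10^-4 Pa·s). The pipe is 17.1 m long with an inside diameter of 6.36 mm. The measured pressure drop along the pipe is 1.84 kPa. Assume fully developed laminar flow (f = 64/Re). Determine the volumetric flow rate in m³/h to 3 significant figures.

Q ≈ 0.0157 m³/h

For laminar flow, f = 64/Re with Re = ρVD/μ, so Darcy-Weisbach reduces to ΔP = 32μLV/D². Solving for V: V = ΔP·D²/(32μL) = 1840·(0.00636)²/(32·0.00099·17.1) = 0.1374 m/s.
Check: Re = ρVD/μ = 1030·0.1374·0.00636/0.00099 = 909.1 < 2300, so the laminar assumption holds.
Q = V·A = 0.1374·(π/4·0.00636²) = 4.365e-06 m³/s = 0.0157 m³/h.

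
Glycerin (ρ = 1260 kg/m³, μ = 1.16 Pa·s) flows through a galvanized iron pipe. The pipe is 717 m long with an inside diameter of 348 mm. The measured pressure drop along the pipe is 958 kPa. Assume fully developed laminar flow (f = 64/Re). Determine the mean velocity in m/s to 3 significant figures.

For laminar flow, f = 64/Re with Re = ρVD/μ, so Darcy-Weisbach reduces to ΔP = 32μLV/D². Solving for V: V = ΔP·D²/(32μL) = 9.58e+05·(0.348)²/(32·1.16·717) = 4.359 m/s.
Check: Re = ρVD/μ = 1260·4.359·0.348/1.16 = 1648 < 2300, so the laminar assumption holds.

V ≈ 4.36 m/s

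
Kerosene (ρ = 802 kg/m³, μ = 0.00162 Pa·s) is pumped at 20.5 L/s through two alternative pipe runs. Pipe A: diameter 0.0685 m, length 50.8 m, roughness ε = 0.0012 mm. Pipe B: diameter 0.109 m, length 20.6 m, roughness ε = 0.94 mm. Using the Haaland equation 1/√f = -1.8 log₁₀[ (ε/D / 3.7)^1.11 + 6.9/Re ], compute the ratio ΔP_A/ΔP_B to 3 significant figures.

ΔP_A/ΔP_B ≈ 10.8

Pipe A: V = Q/A = 0.0205/0.003685 = 5.563 m/s; Re = 1.886e+05; ε/D = 1.75e-05; Haaland → f = 0.01578; ΔP_A = f(L/D)(ρV²/2) = 1.452e+05 Pa.
Pipe B: V = Q/A = 0.0205/0.009331 = 2.197 m/s; Re = 1.185e+05; ε/D = 0.00862; Haaland → f = 0.03666; ΔP_B = f(L/D)(ρV²/2) = 1.341e+04 Pa.
ΔP_A/ΔP_B = 1.452e+05/1.341e+04 = 10.8.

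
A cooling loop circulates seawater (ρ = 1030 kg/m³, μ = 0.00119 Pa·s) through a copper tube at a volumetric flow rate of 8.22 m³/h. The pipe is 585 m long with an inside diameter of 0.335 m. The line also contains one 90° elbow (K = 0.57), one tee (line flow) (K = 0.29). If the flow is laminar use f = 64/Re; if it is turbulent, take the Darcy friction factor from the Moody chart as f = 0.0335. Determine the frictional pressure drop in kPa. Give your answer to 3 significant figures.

ΔP ≈ 0.0205 kPa

Q = 8.22 m³/h = 8.22/3600 = 0.002283 m³/s.
Cross-sectional area A = πD²/4 = π(0.335)²/4 = 0.08814 m²; mean velocity V = Q/A = 0.002283/0.08814 = 0.02591 m/s.
Reynolds number Re = ρVD/μ = 1030 · 0.02591 · 0.335 / 0.00119 = 7511.
Re > 4000 → turbulent; use the Moody-chart value f = 0.0335.
Total minor-loss coefficient ΣK = 1·0.57 + 1·0.29 = 0.86.
ΔP = [f·L/D + ΣK]·(ρV²/2) = [0.0335·585/0.335 + 0.86]·(1030·0.02591²/2) = [58.5 + 0.86]·0.3456 = 20.52 Pa.
ΔP = 20.52 Pa = 0.0205 kPa.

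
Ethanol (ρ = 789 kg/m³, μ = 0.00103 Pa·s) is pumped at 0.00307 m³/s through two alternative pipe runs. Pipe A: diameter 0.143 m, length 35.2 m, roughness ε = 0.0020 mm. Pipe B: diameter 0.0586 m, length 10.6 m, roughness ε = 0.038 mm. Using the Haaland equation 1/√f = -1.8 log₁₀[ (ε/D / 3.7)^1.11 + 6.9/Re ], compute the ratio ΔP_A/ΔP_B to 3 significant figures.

ΔP_A/ΔP_B ≈ 0.0432

Pipe A: V = Q/A = 0.00307/0.01606 = 0.1912 m/s; Re = 2.094e+04; ε/D = 1.4e-05; Haaland → f = 0.02547; ΔP_A = f(L/D)(ρV²/2) = 90.38 Pa.
Pipe B: V = Q/A = 0.00307/0.002697 = 1.138 m/s; Re = 5.11e+04; ε/D = 0.000648; Haaland → f = 0.02263; ΔP_B = f(L/D)(ρV²/2) = 2092 Pa.
ΔP_A/ΔP_B = 90.38/2092 = 0.0432.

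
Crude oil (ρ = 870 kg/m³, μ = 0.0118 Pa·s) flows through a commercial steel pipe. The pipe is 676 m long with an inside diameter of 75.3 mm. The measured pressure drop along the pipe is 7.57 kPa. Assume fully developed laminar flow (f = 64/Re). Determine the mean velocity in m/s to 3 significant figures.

For laminar flow, f = 64/Re with Re = ρVD/μ, so Darcy-Weisbach reduces to ΔP = 32μLV/D². Solving for V: V = ΔP·D²/(32μL) = 7570·(0.0753)²/(32·0.0118·676) = 0.1682 m/s.
Check: Re = ρVD/μ = 870·0.1682·0.0753/0.0118 = 933.6 < 2300, so the laminar assumption holds.

V ≈ 0.168 m/s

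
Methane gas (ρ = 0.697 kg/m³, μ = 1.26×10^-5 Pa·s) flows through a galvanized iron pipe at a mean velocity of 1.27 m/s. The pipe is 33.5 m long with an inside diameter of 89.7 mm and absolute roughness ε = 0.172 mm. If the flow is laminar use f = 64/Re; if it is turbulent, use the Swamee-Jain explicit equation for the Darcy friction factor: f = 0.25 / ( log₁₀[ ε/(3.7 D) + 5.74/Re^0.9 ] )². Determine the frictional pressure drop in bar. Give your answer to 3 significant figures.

ΔP ≈ 7.96×10^-5 bar

Reynolds number Re = ρVD/μ = 0.697 · 1.27 · 0.0897 / 1.26e-05 = 6302.
Re > 4000 → turbulent. Relative roughness ε/D = 0.000172/0.0897 = 0.00192. Swamee-Jain: f = 0.25/(log₁₀[0.00192/3.7 + 5.74/6302^0.9])² = 0.25/(log₁₀[0.000518 + 0.00218])² = 0.25/(-2.568)² = 0.03791.
Darcy-Weisbach: ΔP = f(L/D)(ρV²/2) = 0.03791·(33.5/0.0897)·(0.697·1.27²/2) = 0.03791·373.5·0.5621 = 7.957 Pa.
ΔP = 7.957 Pa = 7.96×10^-5 bar.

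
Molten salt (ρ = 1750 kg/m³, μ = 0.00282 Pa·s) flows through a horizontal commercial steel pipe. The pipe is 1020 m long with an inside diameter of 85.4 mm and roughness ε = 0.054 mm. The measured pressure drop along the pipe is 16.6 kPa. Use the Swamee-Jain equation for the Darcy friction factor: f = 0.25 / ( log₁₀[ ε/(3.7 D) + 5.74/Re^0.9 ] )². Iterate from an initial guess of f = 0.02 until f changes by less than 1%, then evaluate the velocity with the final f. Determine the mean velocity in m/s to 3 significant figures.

Rearranging Darcy-Weisbach: V = √(2·ΔP·D/(f·L·ρ)). With ε/D = 5.4e-05/0.0854 = 0.000632, iterate starting from f = 0.02:
  f = 0.02 → V = √(2·1.66e+04·0.0854/(0.02·1020·1750)) = 0.2818 m/s; Re = ρVD/μ = 1.494e+04; f → 0.02913
  f = 0.02913 → V = 0.2335 m/s; Re = 1.238e+04; f → 0.03043
  f = 0.03043 → V = 0.2285 m/s; Re = 1.211e+04; f → 0.03059
Converged (Δf/f < 1%). With the final f = 0.03059: V = √(2·1.66e+04·0.0854/(0.03059·1020·1750)) = 0.2279 m/s.

V ≈ 0.228 m/s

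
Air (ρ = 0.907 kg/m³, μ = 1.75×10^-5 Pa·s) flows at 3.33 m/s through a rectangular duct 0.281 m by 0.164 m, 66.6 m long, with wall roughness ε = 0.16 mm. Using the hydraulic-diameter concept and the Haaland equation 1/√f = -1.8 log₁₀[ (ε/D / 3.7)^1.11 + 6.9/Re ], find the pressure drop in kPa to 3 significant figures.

Hydraulic diameter D_h = 4A/P = 4·(0.281·0.164)/(2·(0.281+0.164)) = 0.1843/0.89 = 0.2071 m.
Re = ρVD_h/μ = 0.907·3.33·0.2071/1.75e-05 = 3.575e+04.
ε/D_h = 0.00016/0.2071 = 0.000773; Haaland gives 1/√f = -1.8 log₁₀[8.22e-05+0.000193] = 6.409, so f = 0.02435.
ΔP = f(L/D_h)(ρV²/2) = 0.02435·66.6/0.2071·5.029 = 39.37 Pa.
ΔP = 0.0394 kPa.

ΔP ≈ 0.0394 kPa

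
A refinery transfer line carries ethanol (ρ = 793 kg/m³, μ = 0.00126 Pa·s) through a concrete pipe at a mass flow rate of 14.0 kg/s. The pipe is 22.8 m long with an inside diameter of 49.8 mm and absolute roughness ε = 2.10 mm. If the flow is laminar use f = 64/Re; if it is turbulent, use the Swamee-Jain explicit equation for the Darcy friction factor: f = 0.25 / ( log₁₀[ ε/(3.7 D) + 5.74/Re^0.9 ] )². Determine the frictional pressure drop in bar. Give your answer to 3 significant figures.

ΔP ≈ 9.90 bar

A = πD²/4 = π(0.0498)²/4 = 0.001948 m²; mean velocity V = ṁ/(ρA) = 14/(793 · 0.001948) = 9.064 m/s.
Reynolds number Re = ρVD/μ = 793 · 9.064 · 0.0498 / 0.00126 = 2.841e+05.
Re > 4000 → turbulent. Relative roughness ε/D = 0.0021/0.0498 = 0.0422. Swamee-Jain: f = 0.25/(log₁₀[0.0422/3.7 + 5.74/2.841e+05^0.9])² = 0.25/(log₁₀[0.0114 + 7.09e-05])² = 0.25/(-1.941)² = 0.06639.
Darcy-Weisbach: ΔP = f(L/D)(ρV²/2) = 0.06639·(22.8/0.0498)·(793·9.064²/2) = 0.06639·457.8·3.257e+04 = 9.901e+05 Pa.
ΔP = 9.901e+05 Pa = 9.90 bar.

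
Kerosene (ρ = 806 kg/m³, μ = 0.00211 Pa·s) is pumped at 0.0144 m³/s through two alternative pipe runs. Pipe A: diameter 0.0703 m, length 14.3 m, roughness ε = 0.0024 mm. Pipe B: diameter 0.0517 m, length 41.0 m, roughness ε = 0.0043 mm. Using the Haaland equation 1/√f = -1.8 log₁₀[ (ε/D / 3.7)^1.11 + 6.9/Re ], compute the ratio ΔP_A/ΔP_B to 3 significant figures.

ΔP_A/ΔP_B ≈ 0.0785

Pipe A: V = Q/A = 0.0144/0.003882 = 3.71 m/s; Re = 9.963e+04; ε/D = 3.41e-05; Haaland → f = 0.01798; ΔP_A = f(L/D)(ρV²/2) = 2.028e+04 Pa.
Pipe B: V = Q/A = 0.0144/0.002099 = 6.859 m/s; Re = 1.355e+05; ε/D = 8.32e-05; Haaland → f = 0.01719; ΔP_B = f(L/D)(ρV²/2) = 2.585e+05 Pa.
ΔP_A/ΔP_B = 2.028e+04/2.585e+05 = 0.0785.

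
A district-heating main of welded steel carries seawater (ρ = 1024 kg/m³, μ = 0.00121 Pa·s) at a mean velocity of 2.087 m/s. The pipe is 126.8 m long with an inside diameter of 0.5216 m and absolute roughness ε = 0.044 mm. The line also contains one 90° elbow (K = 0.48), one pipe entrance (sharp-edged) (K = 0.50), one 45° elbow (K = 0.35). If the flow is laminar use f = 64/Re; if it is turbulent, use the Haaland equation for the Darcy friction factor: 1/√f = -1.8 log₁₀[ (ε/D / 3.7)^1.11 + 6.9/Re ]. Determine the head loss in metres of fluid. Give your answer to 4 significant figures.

Reynolds number Re = ρVD/μ = 1024 · 2.087 · 0.5216 / 0.00121 = 9.212e+05.
Re > 4000 → turbulent. Relative roughness ε/D = 4.4e-05/0.5216 = 8.44e-05. Haaland: 1/√f = -1.8 log₁₀[(8.44e-05/3.7)^1.11 + 6.9/9.212e+05] = -1.8 log₁₀[7.04e-06 + 7.49e-06] = 8.708, so f = 0.01319.
Total minor-loss coefficient ΣK = 1·0.48 + 1·0.5 + 1·0.35 = 1.33.
ΔP = [f·L/D + ΣK]·(ρV²/2) = [0.01319·126.8/0.5216 + 1.33]·(1024·2.087²/2) = [3.206 + 1.33]·2230 = 1.011e+04 Pa.
Head loss h_f = ΔP/(ρg) = 1.011e+04/(1024·9.81) = 1.007 m.

h_f ≈ 1.007 m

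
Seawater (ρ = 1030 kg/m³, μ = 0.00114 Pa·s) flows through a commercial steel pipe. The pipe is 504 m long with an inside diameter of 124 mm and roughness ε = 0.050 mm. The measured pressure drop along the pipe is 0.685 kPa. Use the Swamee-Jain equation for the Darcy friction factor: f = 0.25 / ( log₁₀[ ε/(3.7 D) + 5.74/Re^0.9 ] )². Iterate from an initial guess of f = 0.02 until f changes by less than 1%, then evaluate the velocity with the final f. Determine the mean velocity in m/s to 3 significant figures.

V ≈ 0.104 m/s

Rearranging Darcy-Weisbach: V = √(2·ΔP·D/(f·L·ρ)). With ε/D = 5e-05/0.124 = 0.000403, iterate starting from f = 0.02:
  f = 0.02 → V = √(2·685·0.124/(0.02·504·1030)) = 0.1279 m/s; Re = ρVD/μ = 1.433e+04; f → 0.02895
  f = 0.02895 → V = 0.1063 m/s; Re = 1.191e+04; f → 0.0303
  f = 0.0303 → V = 0.1039 m/s; Re = 1.164e+04; f → 0.03047
Converged (Δf/f < 1%). With the final f = 0.03047: V = √(2·685·0.124/(0.03047·504·1030)) = 0.1036 m/s.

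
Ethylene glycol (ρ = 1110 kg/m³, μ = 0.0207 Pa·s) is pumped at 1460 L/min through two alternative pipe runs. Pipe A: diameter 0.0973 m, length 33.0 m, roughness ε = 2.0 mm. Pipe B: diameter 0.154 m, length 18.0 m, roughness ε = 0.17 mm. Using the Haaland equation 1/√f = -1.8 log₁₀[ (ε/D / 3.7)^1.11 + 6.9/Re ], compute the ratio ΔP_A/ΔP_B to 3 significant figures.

Pipe A: V = Q/A = 0.02433/0.007436 = 3.273 m/s; Re = 1.707e+04; ε/D = 0.0206; Haaland → f = 0.05139; ΔP_A = f(L/D)(ρV²/2) = 1.036e+05 Pa.
Pipe B: V = Q/A = 0.02433/0.01863 = 1.306 m/s; Re = 1.079e+04; ε/D = 0.0011; Haaland → f = 0.03174; ΔP_B = f(L/D)(ρV²/2) = 3514 Pa.
ΔP_A/ΔP_B = 1.036e+05/3514 = 29.5.

ΔP_A/ΔP_B ≈ 29.5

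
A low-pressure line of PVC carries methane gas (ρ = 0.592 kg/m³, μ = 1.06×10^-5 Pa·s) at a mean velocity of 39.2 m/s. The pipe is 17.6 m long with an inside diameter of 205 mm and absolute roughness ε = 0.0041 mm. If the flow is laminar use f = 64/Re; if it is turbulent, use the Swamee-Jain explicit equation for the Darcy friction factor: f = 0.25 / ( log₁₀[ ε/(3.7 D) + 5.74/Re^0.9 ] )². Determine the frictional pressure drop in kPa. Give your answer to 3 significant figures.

ΔP ≈ 0.533 kPa

Reynolds number Re = ρVD/μ = 0.592 · 39.2 · 0.205 / 1.06e-05 = 4.488e+05.
Re > 4000 → turbulent. Relative roughness ε/D = 4.1e-06/0.205 = 2e-05. Swamee-Jain: f = 0.25/(log₁₀[2e-05/3.7 + 5.74/4.488e+05^0.9])² = 0.25/(log₁₀[5.41e-06 + 4.7e-05])² = 0.25/(-4.281)² = 0.01364.
Darcy-Weisbach: ΔP = f(L/D)(ρV²/2) = 0.01364·(17.6/0.205)·(0.592·39.2²/2) = 0.01364·85.85·454.8 = 532.8 Pa.
ΔP = 532.8 Pa = 0.533 kPa.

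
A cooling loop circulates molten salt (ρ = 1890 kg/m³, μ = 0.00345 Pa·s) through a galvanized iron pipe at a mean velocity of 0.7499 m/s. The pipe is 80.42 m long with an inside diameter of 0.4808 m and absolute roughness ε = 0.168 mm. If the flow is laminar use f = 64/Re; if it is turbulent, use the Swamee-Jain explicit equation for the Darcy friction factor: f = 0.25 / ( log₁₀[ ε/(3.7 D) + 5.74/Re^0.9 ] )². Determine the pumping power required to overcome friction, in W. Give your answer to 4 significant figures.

P ≈ 219.2 W

Reynolds number Re = ρVD/μ = 1890 · 0.7499 · 0.4808 / 0.00345 = 1.975e+05.
Re > 4000 → turbulent. Relative roughness ε/D = 0.000168/0.4808 = 0.000349. Swamee-Jain: f = 0.25/(log₁₀[0.000349/3.7 + 5.74/1.975e+05^0.9])² = 0.25/(log₁₀[9.44e-05 + 9.84e-05])² = 0.25/(-3.715)² = 0.01812.
Darcy-Weisbach: ΔP = f(L/D)(ρV²/2) = 0.01812·(80.42/0.4808)·(1890·0.7499²/2) = 0.01812·167.3·531.4 = 1610 Pa.
Q = V·A = 0.7499·0.1816 = 0.1362 m³/s.
Pumping power P = QΔP = 0.1362·1610 = 219.24 W = 219.2 W.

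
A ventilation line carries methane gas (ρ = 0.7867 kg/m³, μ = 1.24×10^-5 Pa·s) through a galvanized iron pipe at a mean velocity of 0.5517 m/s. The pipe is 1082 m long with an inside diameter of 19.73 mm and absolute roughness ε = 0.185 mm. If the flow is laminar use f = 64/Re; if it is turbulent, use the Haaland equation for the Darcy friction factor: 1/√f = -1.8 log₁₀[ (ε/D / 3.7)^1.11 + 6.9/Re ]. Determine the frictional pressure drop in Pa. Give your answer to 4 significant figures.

Reynolds number Re = ρVD/μ = 0.7867 · 0.5517 · 0.01973 / 1.24e-05 = 690.6.
Re < 2300 → laminar flow, so f = 64/Re = 64/690.6 = 0.09267 (the turbulent correlation is not needed).
Darcy-Weisbach: ΔP = f(L/D)(ρV²/2) = 0.09267·(1082/0.01973)·(0.7867·0.5517²/2) = 0.09267·5.484e+04·0.1197 = 608.5 Pa.

ΔP ≈ 608.5 Pa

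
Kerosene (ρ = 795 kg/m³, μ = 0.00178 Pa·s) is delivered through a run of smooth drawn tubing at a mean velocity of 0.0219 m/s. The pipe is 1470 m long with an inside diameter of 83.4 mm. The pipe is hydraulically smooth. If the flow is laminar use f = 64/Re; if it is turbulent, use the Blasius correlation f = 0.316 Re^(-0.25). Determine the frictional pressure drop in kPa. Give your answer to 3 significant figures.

ΔP ≈ 0.264 kPa

Reynolds number Re = ρVD/μ = 795 · 0.0219 · 0.0834 / 0.00178 = 815.8.
Re < 2300 → laminar flow, so f = 64/Re = 64/815.8 = 0.07846 (the turbulent correlation is not needed).
Darcy-Weisbach: ΔP = f(L/D)(ρV²/2) = 0.07846·(1470/0.0834)·(795·0.0219²/2) = 0.07846·1.763e+04·0.1906 = 263.6 Pa.
ΔP = 263.6 Pa = 0.264 kPa.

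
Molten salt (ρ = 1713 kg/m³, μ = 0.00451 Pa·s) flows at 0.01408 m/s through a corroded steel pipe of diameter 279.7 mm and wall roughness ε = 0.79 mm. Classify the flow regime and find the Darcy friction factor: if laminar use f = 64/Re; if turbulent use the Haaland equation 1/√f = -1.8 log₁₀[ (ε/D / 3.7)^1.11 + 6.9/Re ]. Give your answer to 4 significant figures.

f ≈ 0.04279

Re = ρVD/μ = 1713·0.01408·0.2797/0.00451 = 1496.
Re < 2300 → laminar, so f = 64/Re = 0.04279 (roughness is irrelevant in laminar flow).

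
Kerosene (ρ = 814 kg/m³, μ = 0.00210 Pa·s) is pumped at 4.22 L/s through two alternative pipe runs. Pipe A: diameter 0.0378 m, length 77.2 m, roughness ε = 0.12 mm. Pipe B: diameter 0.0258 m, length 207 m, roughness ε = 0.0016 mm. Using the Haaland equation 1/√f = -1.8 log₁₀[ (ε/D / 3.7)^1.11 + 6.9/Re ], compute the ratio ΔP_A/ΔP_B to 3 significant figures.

Pipe A: V = Q/A = 0.00422/0.001122 = 3.76 m/s; Re = 5.51e+04; ε/D = 0.00317; Haaland → f = 0.02862; ΔP_A = f(L/D)(ρV²/2) = 3.364e+05 Pa.
Pipe B: V = Q/A = 0.00422/0.0005228 = 8.072 m/s; Re = 8.072e+04; ε/D = 6.2e-05; Haaland → f = 0.01888; ΔP_B = f(L/D)(ρV²/2) = 4.017e+06 Pa.
ΔP_A/ΔP_B = 3.364e+05/4.017e+06 = 0.0837.

ΔP_A/ΔP_B ≈ 0.0837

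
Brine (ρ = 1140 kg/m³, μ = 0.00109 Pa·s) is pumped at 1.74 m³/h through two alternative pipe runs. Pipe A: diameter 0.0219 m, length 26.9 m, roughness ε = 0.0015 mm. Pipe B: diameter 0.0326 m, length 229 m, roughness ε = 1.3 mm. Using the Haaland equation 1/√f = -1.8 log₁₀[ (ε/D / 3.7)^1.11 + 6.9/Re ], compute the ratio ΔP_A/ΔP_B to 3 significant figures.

Pipe A: V = Q/A = 0.0004833/0.0003767 = 1.283 m/s; Re = 2.939e+04; ε/D = 6.85e-05; Haaland → f = 0.02356; ΔP_A = f(L/D)(ρV²/2) = 2.716e+04 Pa.
Pipe B: V = Q/A = 0.0004833/0.0008347 = 0.5791 m/s; Re = 1.974e+04; ε/D = 0.0399; Haaland → f = 0.06607; ΔP_B = f(L/D)(ρV²/2) = 8.871e+04 Pa.
ΔP_A/ΔP_B = 2.716e+04/8.871e+04 = 0.306.

ΔP_A/ΔP_B ≈ 0.306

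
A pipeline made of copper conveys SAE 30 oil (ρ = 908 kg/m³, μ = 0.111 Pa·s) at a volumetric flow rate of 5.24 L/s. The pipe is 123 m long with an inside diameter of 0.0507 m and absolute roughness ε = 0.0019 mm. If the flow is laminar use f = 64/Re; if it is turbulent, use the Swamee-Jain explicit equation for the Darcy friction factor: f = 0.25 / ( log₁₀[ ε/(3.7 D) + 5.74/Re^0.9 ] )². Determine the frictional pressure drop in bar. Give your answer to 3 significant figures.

Q = 5.24 L/s = 5.24/1000 = 0.00524 m³/s.
Cross-sectional area A = πD²/4 = π(0.0507)²/4 = 0.002019 m²; mean velocity V = Q/A = 0.00524/0.002019 = 2.596 m/s.
Reynolds number Re = ρVD/μ = 908 · 2.596 · 0.0507 / 0.111 = 1076.
Re < 2300 → laminar flow, so f = 64/Re = 64/1076 = 0.05945 (the turbulent correlation is not needed).
Darcy-Weisbach: ΔP = f(L/D)(ρV²/2) = 0.05945·(123/0.0507)·(908·2.596²/2) = 0.05945·2426·3058 = 4.412e+05 Pa.
ΔP = 4.412e+05 Pa = 4.41 bar.

ΔP ≈ 4.41 bar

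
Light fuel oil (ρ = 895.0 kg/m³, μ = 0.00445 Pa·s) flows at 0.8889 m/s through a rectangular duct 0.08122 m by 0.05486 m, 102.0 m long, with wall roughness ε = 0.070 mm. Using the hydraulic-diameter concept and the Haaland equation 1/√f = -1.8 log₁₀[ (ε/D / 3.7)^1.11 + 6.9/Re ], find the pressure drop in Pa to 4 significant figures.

Hydraulic diameter D_h = 4A/P = 4·(0.08122·0.05486)/(2·(0.08122+0.05486)) = 0.01782/0.2722 = 0.06549 m.
Re = ρVD_h/μ = 895·0.8889·0.06549/0.00445 = 1.171e+04.
ε/D_h = 7e-05/0.06549 = 0.00107; Haaland gives 1/√f = -1.8 log₁₀[0.000118+0.000589] = 5.671, so f = 0.0311.
ΔP = f(L/D_h)(ρV²/2) = 0.0311·102/0.06549·353.6 = 1.713e+04 Pa.

ΔP ≈ 17130 Pa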